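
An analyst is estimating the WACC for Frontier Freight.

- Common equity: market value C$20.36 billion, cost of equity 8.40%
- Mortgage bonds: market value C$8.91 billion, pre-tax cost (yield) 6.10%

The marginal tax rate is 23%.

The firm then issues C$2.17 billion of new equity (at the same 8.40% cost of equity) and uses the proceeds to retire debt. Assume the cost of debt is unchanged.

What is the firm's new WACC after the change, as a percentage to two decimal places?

7.55%

After the change:
Total capital V = 22.53 + 6.74 = 29.27.
Equity: weight = 22.53/29.27 = 0.7697; cost = 8.4%.
Mortgage bonds: weight = 6.74/29.27 = 0.2303; after-tax cost = 6.1% × (1 − 23%) = 4.6970%.
WACC = 0.7697 × 8.4000% + 0.2303 × 4.6970% = 7.5473%.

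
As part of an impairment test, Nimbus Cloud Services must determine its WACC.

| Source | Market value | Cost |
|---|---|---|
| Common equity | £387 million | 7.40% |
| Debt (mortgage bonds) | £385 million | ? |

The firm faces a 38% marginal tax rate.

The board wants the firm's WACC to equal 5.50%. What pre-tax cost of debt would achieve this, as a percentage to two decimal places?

Total capital V = 387 + 385 = 772.
Equity weight = 387/772 = 0.5013.
Mortgage bonds weight = 385/772 = 0.4987.
Equity contribution = 0.5013 × 7.4% = 3.7096%.
Remaining for debt = 5.5% − 3.7096% = 1.7904%.
Rd × (1 − 38%) × 0.4987 = 1.7904%  ⇒  Rd = 5.7905%.

5.79%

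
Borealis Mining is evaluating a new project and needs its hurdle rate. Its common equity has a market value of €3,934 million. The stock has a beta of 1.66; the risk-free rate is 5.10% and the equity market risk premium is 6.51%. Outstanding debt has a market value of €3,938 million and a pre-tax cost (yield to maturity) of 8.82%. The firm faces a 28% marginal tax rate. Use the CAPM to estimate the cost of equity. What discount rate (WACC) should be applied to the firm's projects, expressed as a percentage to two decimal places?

Cost of equity via CAPM: Re = 5.1% + 1.66 × 6.51% = 15.9066%.
Total capital V = 3934 + 3938 = 7872.
Equity: weight = 3934/7872 = 0.4997; cost = 15.9066%.
Debt: weight = 3938/7872 = 0.5003; after-tax cost = 8.82% × (1 − 28%) = 6.3504%.
WACC = 0.4997 × 15.9066% + 0.5003 × 6.3504% = 11.1261%.

11.13%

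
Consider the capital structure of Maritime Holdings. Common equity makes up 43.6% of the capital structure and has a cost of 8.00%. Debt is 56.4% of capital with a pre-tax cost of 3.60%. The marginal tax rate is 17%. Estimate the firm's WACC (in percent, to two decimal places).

5.17%

After-tax cost of debt = 3.6% × (1 − 17%) = 2.9880%.
WACC = 0.436 × 8.0000% + 0.564 × 2.9880% = 5.1732%.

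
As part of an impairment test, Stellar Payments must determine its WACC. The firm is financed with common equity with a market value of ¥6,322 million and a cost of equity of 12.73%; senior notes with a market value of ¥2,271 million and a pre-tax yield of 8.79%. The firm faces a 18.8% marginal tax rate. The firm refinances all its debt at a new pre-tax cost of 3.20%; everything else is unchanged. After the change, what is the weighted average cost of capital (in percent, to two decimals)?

10.05%

After the change:
Total capital V = 6322 + 2271 = 8593.
Equity: weight = 6322/8593 = 0.7357; cost = 12.73%.
Senior notes: weight = 2271/8593 = 0.2643; after-tax cost = 3.2% × (1 − 18.8%) = 2.5984%.
WACC = 0.7357 × 12.7300% + 0.2643 × 2.5984% = 10.0524%.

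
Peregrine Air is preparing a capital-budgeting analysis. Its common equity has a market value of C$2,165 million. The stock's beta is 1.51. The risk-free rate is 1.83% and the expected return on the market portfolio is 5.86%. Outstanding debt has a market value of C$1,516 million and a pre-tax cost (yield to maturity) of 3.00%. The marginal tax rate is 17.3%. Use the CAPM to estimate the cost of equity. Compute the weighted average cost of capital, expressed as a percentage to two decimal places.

Market risk premium = 5.86% − 1.83% = 4.03%.
Cost of equity via CAPM: Re = 1.83% + 1.51 × 4.03% = 7.9153%.
Total capital V = 2165 + 1516 = 3681.
Equity: weight = 2165/3681 = 0.5882; cost = 7.9153%.
Debt: weight = 1516/3681 = 0.4118; after-tax cost = 3% × (1 − 17.3%) = 2.4810%.
WACC = 0.5882 × 7.9153% + 0.4118 × 2.4810% = 5.6772%.

5.68%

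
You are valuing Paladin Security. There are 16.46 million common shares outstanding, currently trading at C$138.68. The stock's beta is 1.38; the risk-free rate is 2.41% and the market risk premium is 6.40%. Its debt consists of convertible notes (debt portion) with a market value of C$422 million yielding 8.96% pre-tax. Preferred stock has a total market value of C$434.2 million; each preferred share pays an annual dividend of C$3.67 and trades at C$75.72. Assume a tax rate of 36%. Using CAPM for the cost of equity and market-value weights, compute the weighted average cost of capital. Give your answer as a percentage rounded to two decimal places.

9.62%

Cost of equity via CAPM: Re = 2.41% + 1.38 × 6.4% = 11.2420%.
Cost of preferred: Rp = 3.67 / 75.72 = 4.8468%.
Market value of equity E = 138.68 × 16.46m = 2282.6728m.
Total capital V = 2282.6728 + 434.2 + 422 = 3138.8728.
Equity: weight = 2282.6728/3138.8728 = 0.7272; cost = 11.242%.
Preferred: weight = 434.2/3138.8728 = 0.1383; cost = 4.8468%.
Convertible notes (debt portion): weight = 422/3138.8728 = 0.1344; after-tax cost = 8.96% × (1 − 36%) = 5.7344%.
WACC = 0.7272 × 11.2420% + 0.1383 × 4.8468% + 0.1344 × 5.7344% = 9.6169%.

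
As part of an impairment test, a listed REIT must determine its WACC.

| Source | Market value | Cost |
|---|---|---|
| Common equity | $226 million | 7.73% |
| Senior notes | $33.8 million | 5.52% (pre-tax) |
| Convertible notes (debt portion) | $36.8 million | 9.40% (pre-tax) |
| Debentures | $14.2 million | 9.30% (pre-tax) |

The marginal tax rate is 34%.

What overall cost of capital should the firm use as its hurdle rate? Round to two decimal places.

Total capital V = 226 + 33.8 + 36.8 + 14.2 = 310.8.
Equity: weight = 226/310.8 = 0.7272; cost = 7.73%.
Senior notes: weight = 33.8/310.8 = 0.1088; after-tax cost = 5.52% × (1 − 34%) = 3.6432%.
Convertible notes (debt portion): weight = 36.8/310.8 = 0.1184; after-tax cost = 9.4% × (1 − 34%) = 6.2040%.
Debentures: weight = 14.2/310.8 = 0.0457; after-tax cost = 9.3% × (1 − 34%) = 6.1380%.
WACC = 0.7272 × 7.7300% + 0.1088 × 3.6432% + 0.1184 × 6.2040% + 0.0457 × 6.1380% = 7.0321%.

7.03%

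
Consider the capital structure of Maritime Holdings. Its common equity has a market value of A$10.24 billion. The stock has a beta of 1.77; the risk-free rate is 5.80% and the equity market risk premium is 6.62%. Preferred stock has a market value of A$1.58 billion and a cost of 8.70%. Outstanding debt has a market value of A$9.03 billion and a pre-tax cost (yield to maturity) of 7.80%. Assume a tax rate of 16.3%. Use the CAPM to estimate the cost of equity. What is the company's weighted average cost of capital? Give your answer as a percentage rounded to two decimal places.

12.09%

Cost of equity via CAPM: Re = 5.8% + 1.77 × 6.62% = 17.5174%.
Total capital V = 10.24 + 1.58 + 9.03 = 20.85.
Equity: weight = 10.24/20.85 = 0.4911; cost = 17.5174%.
Preferred: weight = 1.58/20.85 = 0.0758; cost = 8.7%.
Debt: weight = 9.03/20.85 = 0.4331; after-tax cost = 7.8% × (1 − 16.3%) = 6.5286%.
WACC = 0.4911 × 17.5174% + 0.0758 × 8.7000% + 0.4331 × 6.5286% = 12.0900%.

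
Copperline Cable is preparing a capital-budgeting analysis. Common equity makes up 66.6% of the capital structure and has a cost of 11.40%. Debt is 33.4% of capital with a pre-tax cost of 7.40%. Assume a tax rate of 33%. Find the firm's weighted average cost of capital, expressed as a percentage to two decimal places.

After-tax cost of debt = 7.4% × (1 − 33%) = 4.9580%.
WACC = 0.666 × 11.4000% + 0.334 × 4.9580% = 9.2484%.

9.25%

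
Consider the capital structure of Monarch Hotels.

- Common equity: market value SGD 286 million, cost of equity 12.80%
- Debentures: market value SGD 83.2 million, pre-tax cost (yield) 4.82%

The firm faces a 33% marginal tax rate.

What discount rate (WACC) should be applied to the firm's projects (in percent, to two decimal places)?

10.64%

Total capital V = 286 + 83.2 = 369.2.
Equity: weight = 286/369.2 = 0.7746; cost = 12.8%.
Debentures: weight = 83.2/369.2 = 0.2254; after-tax cost = 4.82% × (1 − 33%) = 3.2294%.
WACC = 0.7746 × 12.8000% + 0.2254 × 3.2294% = 10.6432%.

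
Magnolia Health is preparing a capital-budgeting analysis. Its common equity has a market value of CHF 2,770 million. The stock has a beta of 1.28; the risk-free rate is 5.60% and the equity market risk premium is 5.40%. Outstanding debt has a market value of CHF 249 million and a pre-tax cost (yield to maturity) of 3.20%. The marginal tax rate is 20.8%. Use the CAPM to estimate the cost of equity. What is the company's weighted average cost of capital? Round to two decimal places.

11.69%

Cost of equity via CAPM: Re = 5.6% + 1.28 × 5.4% = 12.5120%.
Total capital V = 2770 + 249 = 3019.
Equity: weight = 2770/3019 = 0.9175; cost = 12.512%.
Debt: weight = 249/3019 = 0.0825; after-tax cost = 3.2% × (1 − 20.8%) = 2.5344%.
WACC = 0.9175 × 12.5120% + 0.0825 × 2.5344% = 11.6891%.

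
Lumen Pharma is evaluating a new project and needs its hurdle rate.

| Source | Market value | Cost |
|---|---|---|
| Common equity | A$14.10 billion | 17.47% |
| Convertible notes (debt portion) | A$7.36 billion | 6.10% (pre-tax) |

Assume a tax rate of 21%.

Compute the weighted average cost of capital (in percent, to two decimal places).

13.13%

Total capital V = 14.1 + 7.36 = 21.46.
Equity: weight = 14.1/21.46 = 0.6570; cost = 17.47%.
Convertible notes (debt portion): weight = 7.36/21.46 = 0.3430; after-tax cost = 6.1% × (1 − 21%) = 4.8190%.
WACC = 0.6570 × 17.4700% + 0.3430 × 4.8190% = 13.1312%.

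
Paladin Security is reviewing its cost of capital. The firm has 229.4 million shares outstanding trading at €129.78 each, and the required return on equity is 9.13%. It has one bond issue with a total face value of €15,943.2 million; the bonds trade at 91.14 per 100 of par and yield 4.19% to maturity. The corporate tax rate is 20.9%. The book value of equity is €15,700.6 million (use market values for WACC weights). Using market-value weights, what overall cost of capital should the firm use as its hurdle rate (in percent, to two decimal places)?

Market value of equity E = 129.78 × 229.4m = 29771.532m. Market value of debt D = 15943.2m × 91.14/100 = 14530.63248m.
Total capital V = 29771.532 + 14530.63248 = 44302.16448.
Equity: weight = 29771.532/44302.16448 = 0.6720; cost = 9.13%.
Bonds outstanding: weight = 14530.63248/44302.16448 = 0.3280; after-tax cost = 4.19% × (1 − 20.9%) = 3.3143%.
WACC = 0.6720 × 9.1300% + 0.3280 × 3.3143% = 7.2225%.

7.22%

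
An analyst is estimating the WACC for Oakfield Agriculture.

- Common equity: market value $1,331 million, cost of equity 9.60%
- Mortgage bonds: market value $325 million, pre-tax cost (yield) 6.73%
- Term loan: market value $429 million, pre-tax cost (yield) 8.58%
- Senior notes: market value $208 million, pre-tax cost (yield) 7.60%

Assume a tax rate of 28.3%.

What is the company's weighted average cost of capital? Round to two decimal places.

7.90%

Total capital V = 1331 + 325 + 429 + 208 = 2293.
Equity: weight = 1331/2293 = 0.5805; cost = 9.6%.
Mortgage bonds: weight = 325/2293 = 0.1417; after-tax cost = 6.73% × (1 − 28.3%) = 4.8254%.
Term loan: weight = 429/2293 = 0.1871; after-tax cost = 8.58% × (1 − 28.3%) = 6.1519%.
Senior notes: weight = 208/2293 = 0.0907; after-tax cost = 7.6% × (1 − 28.3%) = 5.4492%.
WACC = 0.5805 × 9.6000% + 0.1417 × 4.8254% + 0.1871 × 6.1519% + 0.0907 × 5.4492% = 7.9016%.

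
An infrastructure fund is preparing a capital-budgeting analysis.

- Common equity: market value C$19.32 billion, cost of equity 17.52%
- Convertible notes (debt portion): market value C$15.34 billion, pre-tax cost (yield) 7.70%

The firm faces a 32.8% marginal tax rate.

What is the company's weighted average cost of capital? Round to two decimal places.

12.06%

Total capital V = 19.32 + 15.34 = 34.66.
Equity: weight = 19.32/34.66 = 0.5574; cost = 17.52%.
Convertible notes (debt portion): weight = 15.34/34.66 = 0.4426; after-tax cost = 7.7% × (1 − 32.8%) = 5.1744%.
WACC = 0.5574 × 17.5200% + 0.4426 × 5.1744% = 12.0560%.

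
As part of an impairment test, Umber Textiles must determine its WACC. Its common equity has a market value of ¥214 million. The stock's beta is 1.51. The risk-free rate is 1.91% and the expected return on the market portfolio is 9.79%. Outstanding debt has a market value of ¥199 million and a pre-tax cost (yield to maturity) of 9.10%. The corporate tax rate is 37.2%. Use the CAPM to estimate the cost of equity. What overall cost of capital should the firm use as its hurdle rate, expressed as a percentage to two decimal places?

9.91%

Market risk premium = 9.79% − 1.91% = 7.88%.
Cost of equity via CAPM: Re = 1.91% + 1.51 × 7.88% = 13.8088%.
Total capital V = 214 + 199 = 413.
Equity: weight = 214/413 = 0.5182; cost = 13.8088%.
Debt: weight = 199/413 = 0.4818; after-tax cost = 9.1% × (1 − 37.2%) = 5.7148%.
WACC = 0.5182 × 13.8088% + 0.4818 × 5.7148% = 9.9088%.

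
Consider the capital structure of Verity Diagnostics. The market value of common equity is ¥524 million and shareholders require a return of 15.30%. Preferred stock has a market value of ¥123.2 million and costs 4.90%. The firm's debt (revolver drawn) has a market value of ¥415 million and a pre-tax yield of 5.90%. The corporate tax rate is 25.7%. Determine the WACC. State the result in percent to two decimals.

Total capital V = 524 + 123.2 + 415 = 1062.2.
Equity: weight = 524/1062.2 = 0.4933; cost = 15.3%.
Preferred: weight = 123.2/1062.2 = 0.1160; cost = 4.9%.
Revolver drawn: weight = 415/1062.2 = 0.3907; after-tax cost = 5.9% × (1 − 25.7%) = 4.3837%.
WACC = 0.4933 × 15.3000% + 0.1160 × 4.9000% + 0.3907 × 4.3837% = 9.8288%.

9.83%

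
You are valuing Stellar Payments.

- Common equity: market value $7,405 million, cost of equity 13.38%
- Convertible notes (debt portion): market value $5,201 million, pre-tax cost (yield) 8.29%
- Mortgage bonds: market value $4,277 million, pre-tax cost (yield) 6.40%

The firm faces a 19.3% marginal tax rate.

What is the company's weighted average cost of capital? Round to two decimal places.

Total capital V = 7405 + 5201 + 4277 = 16883.
Equity: weight = 7405/16883 = 0.4386; cost = 13.38%.
Convertible notes (debt portion): weight = 5201/16883 = 0.3081; after-tax cost = 8.29% × (1 − 19.3%) = 6.6900%.
Mortgage bonds: weight = 4277/16883 = 0.2533; after-tax cost = 6.4% × (1 − 19.3%) = 5.1648%.
WACC = 0.4386 × 13.3800% + 0.3081 × 6.6900% + 0.2533 × 5.1648% = 9.2379%.

9.24%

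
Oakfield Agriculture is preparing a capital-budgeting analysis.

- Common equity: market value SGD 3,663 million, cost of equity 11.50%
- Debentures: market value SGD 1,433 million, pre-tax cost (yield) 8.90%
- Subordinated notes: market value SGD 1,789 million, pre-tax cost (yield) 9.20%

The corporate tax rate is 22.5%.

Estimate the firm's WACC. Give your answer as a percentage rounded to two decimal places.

9.41%

Total capital V = 3663 + 1433 + 1789 = 6885.
Equity: weight = 3663/6885 = 0.5320; cost = 11.5%.
Debentures: weight = 1433/6885 = 0.2081; after-tax cost = 8.9% × (1 − 22.5%) = 6.8975%.
Subordinated notes: weight = 1789/6885 = 0.2598; after-tax cost = 9.2% × (1 − 22.5%) = 7.1300%.
WACC = 0.5320 × 11.5000% + 0.2081 × 6.8975% + 0.2598 × 7.1300% = 9.4066%.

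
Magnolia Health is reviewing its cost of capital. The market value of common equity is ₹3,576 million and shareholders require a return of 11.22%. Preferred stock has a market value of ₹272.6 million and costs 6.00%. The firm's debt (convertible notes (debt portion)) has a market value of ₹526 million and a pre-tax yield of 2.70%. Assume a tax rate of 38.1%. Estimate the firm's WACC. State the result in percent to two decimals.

Total capital V = 3576 + 272.6 + 526 = 4374.6.
Equity: weight = 3576/4374.6 = 0.8174; cost = 11.22%.
Preferred: weight = 272.6/4374.6 = 0.0623; cost = 6%.
Convertible notes (debt portion): weight = 526/4374.6 = 0.1202; after-tax cost = 2.7% × (1 − 38.1%) = 1.6713%.
WACC = 0.8174 × 11.2200% + 0.0623 × 6.0000% + 0.1202 × 1.6713% = 9.7466%.

9.75%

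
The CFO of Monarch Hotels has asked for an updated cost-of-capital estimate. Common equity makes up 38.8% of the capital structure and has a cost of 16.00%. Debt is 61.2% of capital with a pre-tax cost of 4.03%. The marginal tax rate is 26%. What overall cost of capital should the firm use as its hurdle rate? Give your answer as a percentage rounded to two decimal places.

8.03%

After-tax cost of debt = 4.03% × (1 − 26%) = 2.9822%.
WACC = 0.388 × 16.0000% + 0.612 × 2.9822% = 8.0331%.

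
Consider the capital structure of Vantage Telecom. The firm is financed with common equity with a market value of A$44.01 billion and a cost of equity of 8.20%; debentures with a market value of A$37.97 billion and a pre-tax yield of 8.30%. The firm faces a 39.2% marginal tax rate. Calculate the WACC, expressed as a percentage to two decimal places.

6.74%

Total capital V = 44.01 + 37.97 = 81.98.
Equity: weight = 44.01/81.98 = 0.5368; cost = 8.2%.
Debentures: weight = 37.97/81.98 = 0.4632; after-tax cost = 8.3% × (1 − 39.2%) = 5.0464%.
WACC = 0.5368 × 8.2000% + 0.4632 × 5.0464% = 6.7394%.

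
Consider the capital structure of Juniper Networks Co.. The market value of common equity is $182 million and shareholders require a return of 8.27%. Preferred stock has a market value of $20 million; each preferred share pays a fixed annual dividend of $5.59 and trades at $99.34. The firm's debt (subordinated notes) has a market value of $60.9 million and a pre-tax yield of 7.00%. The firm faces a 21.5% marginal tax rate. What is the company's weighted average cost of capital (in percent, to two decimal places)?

7.43%

Cost of preferred: Rp = 5.59 / 99.34 = 5.6271%.
Total capital V = 182 + 20 + 60.9 = 262.9.
Equity: weight = 182/262.9 = 0.6923; cost = 8.27%.
Preferred: weight = 20/262.9 = 0.0761; cost = 5.6271%.
Subordinated notes: weight = 60.9/262.9 = 0.2316; after-tax cost = 7% × (1 − 21.5%) = 5.4950%.
WACC = 0.6923 × 8.2700% + 0.0761 × 5.6271% + 0.2316 × 5.4950% = 7.4261%.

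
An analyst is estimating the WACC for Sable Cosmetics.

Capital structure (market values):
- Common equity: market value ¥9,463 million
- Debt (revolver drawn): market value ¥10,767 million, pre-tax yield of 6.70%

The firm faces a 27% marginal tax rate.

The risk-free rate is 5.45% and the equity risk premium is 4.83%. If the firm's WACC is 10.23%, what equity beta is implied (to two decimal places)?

Total capital V = 9463 + 10767 = 20230.
Equity weight = 9463/20230 = 0.4678.
Revolver drawn weight = 10767/20230 = 0.5322.
Debt contribution = 0.5322 × 6.7% × (1 − 27%) = 2.6031%.
Required equity contribution = 10.23% − 2.6031% = 7.6269%  ⇒  Re = 16.3047%.
CAPM: 16.3047% = 5.45% + β × 4.83%  ⇒  β = 2.2474.

2.25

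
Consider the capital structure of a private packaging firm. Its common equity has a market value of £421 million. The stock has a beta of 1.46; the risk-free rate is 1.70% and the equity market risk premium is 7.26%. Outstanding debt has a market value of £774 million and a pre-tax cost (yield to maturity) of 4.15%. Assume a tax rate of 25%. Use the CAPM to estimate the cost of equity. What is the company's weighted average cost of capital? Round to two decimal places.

6.35%

Cost of equity via CAPM: Re = 1.7% + 1.46 × 7.26% = 12.2996%.
Total capital V = 421 + 774 = 1195.
Equity: weight = 421/1195 = 0.3523; cost = 12.2996%.
Debt: weight = 774/1195 = 0.6477; after-tax cost = 4.15% × (1 − 25%) = 3.1125%.
WACC = 0.3523 × 12.2996% + 0.6477 × 3.1125% = 6.3491%.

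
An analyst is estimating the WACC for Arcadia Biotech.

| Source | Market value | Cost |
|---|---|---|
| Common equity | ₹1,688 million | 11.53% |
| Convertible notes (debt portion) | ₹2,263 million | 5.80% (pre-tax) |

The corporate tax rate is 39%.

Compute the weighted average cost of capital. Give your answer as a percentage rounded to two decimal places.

6.95%

Total capital V = 1688 + 2263 = 3951.
Equity: weight = 1688/3951 = 0.4272; cost = 11.53%.
Convertible notes (debt portion): weight = 2263/3951 = 0.5728; after-tax cost = 5.8% × (1 − 39%) = 3.5380%.
WACC = 0.4272 × 11.5300% + 0.5728 × 3.5380% = 6.9525%.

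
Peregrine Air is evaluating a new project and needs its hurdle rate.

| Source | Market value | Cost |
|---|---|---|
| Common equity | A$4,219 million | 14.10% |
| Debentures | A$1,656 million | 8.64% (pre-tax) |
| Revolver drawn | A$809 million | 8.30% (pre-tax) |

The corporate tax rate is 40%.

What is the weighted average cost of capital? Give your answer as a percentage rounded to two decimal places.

Total capital V = 4219 + 1656 + 809 = 6684.
Equity: weight = 4219/6684 = 0.6312; cost = 14.1%.
Debentures: weight = 1656/6684 = 0.2478; after-tax cost = 8.64% × (1 − 40%) = 5.1840%.
Revolver drawn: weight = 809/6684 = 0.1210; after-tax cost = 8.3% × (1 − 40%) = 4.9800%.
WACC = 0.6312 × 14.1000% + 0.2478 × 5.1840% + 0.1210 × 4.9800% = 10.7872%.

10.79%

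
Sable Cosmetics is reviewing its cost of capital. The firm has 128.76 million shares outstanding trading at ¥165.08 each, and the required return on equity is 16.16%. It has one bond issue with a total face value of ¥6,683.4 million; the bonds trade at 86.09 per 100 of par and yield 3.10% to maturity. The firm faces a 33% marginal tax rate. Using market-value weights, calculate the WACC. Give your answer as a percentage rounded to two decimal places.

Market value of equity E = 165.08 × 128.76m = 21255.7008m. Market value of debt D = 6683.4m × 86.09/100 = 5753.73906m.
Total capital V = 21255.7008 + 5753.73906 = 27009.43986.
Equity: weight = 21255.7008/27009.43986 = 0.7870; cost = 16.16%.
Bonds outstanding: weight = 5753.73906/27009.43986 = 0.2130; after-tax cost = 3.1% × (1 − 33%) = 2.0770%.
WACC = 0.7870 × 16.1600% + 0.2130 × 2.0770% = 13.1599%.

13.16%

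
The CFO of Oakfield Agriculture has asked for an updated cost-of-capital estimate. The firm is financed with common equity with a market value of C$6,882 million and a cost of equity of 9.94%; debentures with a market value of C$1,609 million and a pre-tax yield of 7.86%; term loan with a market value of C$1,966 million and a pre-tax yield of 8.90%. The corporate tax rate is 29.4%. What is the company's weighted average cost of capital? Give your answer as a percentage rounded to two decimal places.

8.58%

Total capital V = 6882 + 1609 + 1966 = 10457.
Equity: weight = 6882/10457 = 0.6581; cost = 9.94%.
Debentures: weight = 1609/10457 = 0.1539; after-tax cost = 7.86% × (1 − 29.4%) = 5.5492%.
Term loan: weight = 1966/10457 = 0.1880; after-tax cost = 8.9% × (1 − 29.4%) = 6.2834%.
WACC = 0.6581 × 9.9400% + 0.1539 × 5.5492% + 0.1880 × 6.2834% = 8.5769%.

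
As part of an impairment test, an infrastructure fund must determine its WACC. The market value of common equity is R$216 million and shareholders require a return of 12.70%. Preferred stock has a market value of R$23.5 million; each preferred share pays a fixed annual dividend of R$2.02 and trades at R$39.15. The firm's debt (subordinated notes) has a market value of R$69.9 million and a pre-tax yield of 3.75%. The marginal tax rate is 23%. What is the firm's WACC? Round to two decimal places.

Cost of preferred: Rp = 2.02 / 39.15 = 5.1596%.
Total capital V = 216 + 23.5 + 69.9 = 309.4.
Equity: weight = 216/309.4 = 0.6981; cost = 12.7%.
Preferred: weight = 23.5/309.4 = 0.0760; cost = 5.1596%.
Subordinated notes: weight = 69.9/309.4 = 0.2259; after-tax cost = 3.75% × (1 − 23%) = 2.8875%.
WACC = 0.6981 × 12.7000% + 0.0760 × 5.1596% + 0.2259 × 2.8875% = 9.9104%.

9.91%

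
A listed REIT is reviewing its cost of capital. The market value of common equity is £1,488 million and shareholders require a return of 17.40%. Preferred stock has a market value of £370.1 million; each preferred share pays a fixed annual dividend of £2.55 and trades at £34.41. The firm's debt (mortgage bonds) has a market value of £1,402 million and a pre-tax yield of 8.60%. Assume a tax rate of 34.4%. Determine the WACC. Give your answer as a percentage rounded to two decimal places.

11.21%

Cost of preferred: Rp = 2.55 / 34.41 = 7.4106%.
Total capital V = 1488 + 370.1 + 1402 = 3260.1.
Equity: weight = 1488/3260.1 = 0.4564; cost = 17.4%.
Preferred: weight = 370.1/3260.1 = 0.1135; cost = 7.4106%.
Mortgage bonds: weight = 1402/3260.1 = 0.4300; after-tax cost = 8.6% × (1 − 34.4%) = 5.6416%.
WACC = 0.4564 × 17.4000% + 0.1135 × 7.4106% + 0.4300 × 5.6416% = 11.2093%.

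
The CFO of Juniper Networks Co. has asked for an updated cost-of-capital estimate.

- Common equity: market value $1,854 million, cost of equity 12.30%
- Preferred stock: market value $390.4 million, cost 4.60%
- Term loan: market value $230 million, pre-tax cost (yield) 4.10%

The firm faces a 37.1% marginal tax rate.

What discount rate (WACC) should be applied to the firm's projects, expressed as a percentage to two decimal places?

Total capital V = 1854 + 390.4 + 230 = 2474.4.
Equity: weight = 1854/2474.4 = 0.7493; cost = 12.3%.
Preferred: weight = 390.4/2474.4 = 0.1578; cost = 4.6%.
Term loan: weight = 230/2474.4 = 0.0930; after-tax cost = 4.1% × (1 − 37.1%) = 2.5789%.
WACC = 0.7493 × 12.3000% + 0.1578 × 4.6000% + 0.0930 × 2.5789% = 10.1815%.

10.18%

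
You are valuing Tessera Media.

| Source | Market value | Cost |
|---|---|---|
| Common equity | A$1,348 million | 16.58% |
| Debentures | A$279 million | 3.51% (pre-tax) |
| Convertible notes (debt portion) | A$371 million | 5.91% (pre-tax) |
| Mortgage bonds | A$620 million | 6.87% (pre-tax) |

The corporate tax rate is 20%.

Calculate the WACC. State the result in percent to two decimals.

10.81%

Total capital V = 1348 + 279 + 371 + 620 = 2618.
Equity: weight = 1348/2618 = 0.5149; cost = 16.58%.
Debentures: weight = 279/2618 = 0.1066; after-tax cost = 3.51% × (1 − 20%) = 2.8080%.
Convertible notes (debt portion): weight = 371/2618 = 0.1417; after-tax cost = 5.91% × (1 − 20%) = 4.7280%.
Mortgage bonds: weight = 620/2618 = 0.2368; after-tax cost = 6.87% × (1 − 20%) = 5.4960%.
WACC = 0.5149 × 16.5800% + 0.1066 × 2.8080% + 0.1417 × 4.7280% + 0.2368 × 5.4960% = 10.8078%.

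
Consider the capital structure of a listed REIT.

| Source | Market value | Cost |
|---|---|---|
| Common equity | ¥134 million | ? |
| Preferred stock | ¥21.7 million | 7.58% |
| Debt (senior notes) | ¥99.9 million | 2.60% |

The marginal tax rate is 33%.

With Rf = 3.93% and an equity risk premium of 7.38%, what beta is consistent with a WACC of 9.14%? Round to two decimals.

1.49

Total capital V = 134 + 21.7 + 99.9 = 255.6.
Equity weight = 134/255.6 = 0.5243.
Preferred weight = 21.7/255.6 = 0.0849.
Senior notes weight = 99.9/255.6 = 0.3908.
Debt contribution = 0.3908 × 2.6% × (1 − 33%) = 0.6809%.
Preferred contribution = 0.0849 × 7.58% = 0.6435%.
Required equity contribution = 9.14% − 1.3244% = 7.8156%  ⇒  Re = 14.9080%.
CAPM: 14.9080% = 3.93% + β × 7.38%  ⇒  β = 1.4875.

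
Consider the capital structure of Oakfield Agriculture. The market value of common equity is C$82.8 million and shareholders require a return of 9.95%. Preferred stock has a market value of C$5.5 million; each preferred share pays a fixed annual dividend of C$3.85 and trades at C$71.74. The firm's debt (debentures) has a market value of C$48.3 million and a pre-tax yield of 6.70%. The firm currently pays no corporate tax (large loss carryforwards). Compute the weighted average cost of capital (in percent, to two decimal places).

Cost of preferred: Rp = 3.85 / 71.74 = 5.3666%.
Total capital V = 82.8 + 5.5 + 48.3 = 136.6.
Equity: weight = 82.8/136.6 = 0.6061; cost = 9.95%.
Preferred: weight = 5.5/136.6 = 0.0403; cost = 5.3666%.
Debentures: weight = 48.3/136.6 = 0.3536; after-tax cost = 6.7% × (1 − 0%) = 6.7000%.
WACC = 0.6061 × 9.9500% + 0.0403 × 5.3666% + 0.3536 × 6.7000% = 8.6163%.

8.62%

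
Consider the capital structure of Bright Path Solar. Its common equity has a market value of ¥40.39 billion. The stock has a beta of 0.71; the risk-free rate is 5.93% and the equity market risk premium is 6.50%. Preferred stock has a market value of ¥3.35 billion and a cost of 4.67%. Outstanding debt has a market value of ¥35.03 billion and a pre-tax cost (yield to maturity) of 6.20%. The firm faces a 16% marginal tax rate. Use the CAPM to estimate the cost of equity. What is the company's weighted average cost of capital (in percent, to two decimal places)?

Cost of equity via CAPM: Re = 5.93% + 0.71 × 6.5% = 10.5450%.
Total capital V = 40.39 + 3.35 + 35.03 = 78.77.
Equity: weight = 40.39/78.77 = 0.5128; cost = 10.545%.
Preferred: weight = 3.35/78.77 = 0.0425; cost = 4.67%.
Debt: weight = 35.03/78.77 = 0.4447; after-tax cost = 6.2% × (1 − 16%) = 5.2080%.
WACC = 0.5128 × 10.5450% + 0.0425 × 4.6700% + 0.4447 × 5.2080% = 7.9217%.

7.92%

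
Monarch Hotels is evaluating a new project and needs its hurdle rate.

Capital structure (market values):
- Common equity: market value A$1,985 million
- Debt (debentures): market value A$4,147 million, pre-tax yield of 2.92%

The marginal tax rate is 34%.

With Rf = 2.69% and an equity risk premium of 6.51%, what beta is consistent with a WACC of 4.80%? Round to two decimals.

Total capital V = 1985 + 4147 = 6132.
Equity weight = 1985/6132 = 0.3237.
Debentures weight = 4147/6132 = 0.6763.
Debt contribution = 0.6763 × 2.92% × (1 − 34%) = 1.3033%.
Required equity contribution = 4.8% − 1.3033% = 3.4967%  ⇒  Re = 10.8018%.
CAPM: 10.8018% = 2.69% + β × 6.51%  ⇒  β = 1.2460.

1.25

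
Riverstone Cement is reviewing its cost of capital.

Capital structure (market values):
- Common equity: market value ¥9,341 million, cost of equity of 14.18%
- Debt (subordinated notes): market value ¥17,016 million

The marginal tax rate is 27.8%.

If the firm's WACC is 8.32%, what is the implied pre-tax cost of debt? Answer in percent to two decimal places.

7.07%

Total capital V = 9341 + 17016 = 26357.
Equity weight = 9341/26357 = 0.3544.
Subordinated notes weight = 17016/26357 = 0.6456.
Equity contribution = 0.3544 × 14.18% = 5.0254%.
Remaining for debt = 8.32% − 5.0254% = 3.2946%.
Rd × (1 − 27.8%) × 0.6456 = 3.2946%  ⇒  Rd = 7.0680%.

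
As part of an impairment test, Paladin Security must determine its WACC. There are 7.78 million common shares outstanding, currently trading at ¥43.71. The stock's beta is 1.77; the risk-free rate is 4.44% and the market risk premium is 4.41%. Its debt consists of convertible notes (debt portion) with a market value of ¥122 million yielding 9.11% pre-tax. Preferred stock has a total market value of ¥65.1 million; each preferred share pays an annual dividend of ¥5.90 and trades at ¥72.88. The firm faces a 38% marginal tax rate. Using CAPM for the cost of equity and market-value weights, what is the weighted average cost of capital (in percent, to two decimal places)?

10.21%

Cost of equity via CAPM: Re = 4.44% + 1.77 × 4.41% = 12.2457%.
Cost of preferred: Rp = 5.9 / 72.88 = 8.0955%.
Market value of equity E = 43.71 × 7.78m = 340.0638m.
Total capital V = 340.0638 + 65.1 + 122 = 527.1638.
Equity: weight = 340.0638/527.1638 = 0.6451; cost = 12.2457%.
Preferred: weight = 65.1/527.1638 = 0.1235; cost = 8.0955%.
Convertible notes (debt portion): weight = 122/527.1638 = 0.2314; after-tax cost = 9.11% × (1 − 38%) = 5.6482%.
WACC = 0.6451 × 12.2457% + 0.1235 × 8.0955% + 0.2314 × 5.6482% = 10.2063%.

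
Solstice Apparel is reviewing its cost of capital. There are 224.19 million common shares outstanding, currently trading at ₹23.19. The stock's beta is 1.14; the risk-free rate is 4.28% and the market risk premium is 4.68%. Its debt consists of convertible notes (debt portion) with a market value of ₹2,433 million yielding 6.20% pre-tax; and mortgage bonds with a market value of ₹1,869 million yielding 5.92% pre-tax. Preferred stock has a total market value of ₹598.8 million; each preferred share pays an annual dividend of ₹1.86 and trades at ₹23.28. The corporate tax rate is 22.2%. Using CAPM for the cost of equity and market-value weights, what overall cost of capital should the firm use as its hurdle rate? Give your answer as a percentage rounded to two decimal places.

Cost of equity via CAPM: Re = 4.28% + 1.14 × 4.68% = 9.6152%.
Cost of preferred: Rp = 1.86 / 23.28 = 7.9897%.
Market value of equity E = 23.19 × 224.19m = 5198.9661m.
Total capital V = 5198.9661 + 598.8 + 2433 + 1869 = 10099.7661.
Equity: weight = 5198.9661/10099.7661 = 0.5148; cost = 9.6152%.
Preferred: weight = 598.8/10099.7661 = 0.0593; cost = 7.9897%.
Convertible notes (debt portion): weight = 2433/10099.7661 = 0.2409; after-tax cost = 6.2% × (1 − 22.2%) = 4.8236%.
Mortgage bonds: weight = 1869/10099.7661 = 0.1851; after-tax cost = 5.92% × (1 − 22.2%) = 4.6058%.
WACC = 0.5148 × 9.6152% + 0.0593 × 7.9897% + 0.2409 × 4.8236% + 0.1851 × 4.6058% = 7.4375%.

7.44%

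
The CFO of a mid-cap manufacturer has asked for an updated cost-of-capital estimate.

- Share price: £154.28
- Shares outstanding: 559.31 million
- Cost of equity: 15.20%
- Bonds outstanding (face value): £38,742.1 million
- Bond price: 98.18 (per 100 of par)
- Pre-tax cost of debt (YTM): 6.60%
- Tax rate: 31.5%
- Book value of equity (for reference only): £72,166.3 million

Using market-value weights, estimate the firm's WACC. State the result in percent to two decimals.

11.93%

Market value of equity E = 154.28 × 559.31m = 86290.3468m. Market value of debt D = 38742.1m × 98.18/100 = 38036.99378m.
Total capital V = 86290.3468 + 38036.99378 = 124327.34058.
Equity: weight = 86290.3468/124327.34058 = 0.6941; cost = 15.2%.
Bonds outstanding: weight = 38036.99378/124327.34058 = 0.3059; after-tax cost = 6.6% × (1 − 31.5%) = 4.5210%.
WACC = 0.6941 × 15.2000% + 0.3059 × 4.5210% = 11.9328%.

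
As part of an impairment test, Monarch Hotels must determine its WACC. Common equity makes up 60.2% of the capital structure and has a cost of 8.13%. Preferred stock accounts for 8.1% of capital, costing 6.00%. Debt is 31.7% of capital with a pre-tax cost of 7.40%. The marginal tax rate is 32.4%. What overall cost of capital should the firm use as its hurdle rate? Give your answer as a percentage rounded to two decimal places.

After-tax cost of debt = 7.4% × (1 − 32.4%) = 5.0024%.
WACC = 0.602 × 8.1300% + 0.081 × 6.0000% + 0.317 × 5.0024% = 6.9660%.

6.97%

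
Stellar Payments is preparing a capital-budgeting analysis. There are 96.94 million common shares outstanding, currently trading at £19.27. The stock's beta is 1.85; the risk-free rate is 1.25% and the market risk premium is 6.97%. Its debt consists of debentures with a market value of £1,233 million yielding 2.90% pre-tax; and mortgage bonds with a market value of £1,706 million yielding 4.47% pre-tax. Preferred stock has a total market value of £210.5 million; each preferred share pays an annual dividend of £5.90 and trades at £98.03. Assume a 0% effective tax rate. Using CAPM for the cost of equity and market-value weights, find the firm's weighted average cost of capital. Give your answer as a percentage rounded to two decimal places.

Cost of equity via CAPM: Re = 1.25% + 1.85 × 6.97% = 14.1445%.
Cost of preferred: Rp = 5.9 / 98.03 = 6.0186%.
Market value of equity E = 19.27 × 96.94m = 1868.0338m.
Total capital V = 1868.0338 + 210.5 + 1233 + 1706 = 5017.5338.
Equity: weight = 1868.0338/5017.5338 = 0.3723; cost = 14.1445%.
Preferred: weight = 210.5/5017.5338 = 0.0420; cost = 6.0186%.
Debentures: weight = 1233/5017.5338 = 0.2457; after-tax cost = 2.9% × (1 − 0%) = 2.9000%.
Mortgage bonds: weight = 1706/5017.5338 = 0.3400; after-tax cost = 4.47% × (1 − 0%) = 4.4700%.
WACC = 0.3723 × 14.1445% + 0.0420 × 6.0186% + 0.2457 × 2.9000% + 0.3400 × 4.4700% = 7.7510%.

7.75%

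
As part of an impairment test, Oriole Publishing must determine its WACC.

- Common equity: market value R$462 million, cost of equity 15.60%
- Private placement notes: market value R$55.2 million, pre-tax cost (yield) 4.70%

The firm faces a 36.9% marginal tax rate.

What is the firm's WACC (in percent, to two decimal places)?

14.25%

Total capital V = 462 + 55.2 = 517.2.
Equity: weight = 462/517.2 = 0.8933; cost = 15.6%.
Private placement notes: weight = 55.2/517.2 = 0.1067; after-tax cost = 4.7% × (1 − 36.9%) = 2.9657%.
WACC = 0.8933 × 15.6000% + 0.1067 × 2.9657% = 14.2516%.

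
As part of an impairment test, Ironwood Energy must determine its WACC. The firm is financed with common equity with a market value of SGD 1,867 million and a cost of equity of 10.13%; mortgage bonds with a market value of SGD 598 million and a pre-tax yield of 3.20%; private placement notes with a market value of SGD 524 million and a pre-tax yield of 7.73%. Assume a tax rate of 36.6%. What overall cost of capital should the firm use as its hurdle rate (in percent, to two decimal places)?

7.59%

Total capital V = 1867 + 598 + 524 = 2989.
Equity: weight = 1867/2989 = 0.6246; cost = 10.13%.
Mortgage bonds: weight = 598/2989 = 0.2001; after-tax cost = 3.2% × (1 − 36.6%) = 2.0288%.
Private placement notes: weight = 524/2989 = 0.1753; after-tax cost = 7.73% × (1 − 36.6%) = 4.9008%.
WACC = 0.6246 × 10.1300% + 0.2001 × 2.0288% + 0.1753 × 4.9008% = 7.5925%.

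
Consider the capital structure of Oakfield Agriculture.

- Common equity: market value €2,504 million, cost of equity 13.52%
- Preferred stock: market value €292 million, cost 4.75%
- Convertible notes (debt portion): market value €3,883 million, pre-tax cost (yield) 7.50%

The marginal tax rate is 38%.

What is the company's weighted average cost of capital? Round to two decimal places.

7.98%

Total capital V = 2504 + 292 + 3883 = 6679.
Equity: weight = 2504/6679 = 0.3749; cost = 13.52%.
Preferred: weight = 292/6679 = 0.0437; cost = 4.75%.
Convertible notes (debt portion): weight = 3883/6679 = 0.5814; after-tax cost = 7.5% × (1 − 38%) = 4.6500%.
WACC = 0.3749 × 13.5200% + 0.0437 × 4.7500% + 0.5814 × 4.6500% = 7.9798%.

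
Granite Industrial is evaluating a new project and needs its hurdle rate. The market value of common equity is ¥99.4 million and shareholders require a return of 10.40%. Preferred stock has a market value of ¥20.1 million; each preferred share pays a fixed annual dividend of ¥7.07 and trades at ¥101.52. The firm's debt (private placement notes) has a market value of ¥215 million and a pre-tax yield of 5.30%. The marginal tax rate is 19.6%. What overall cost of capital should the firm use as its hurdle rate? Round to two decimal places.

6.25%

Cost of preferred: Rp = 7.07 / 101.52 = 6.9641%.
Total capital V = 99.4 + 20.1 + 215 = 334.5.
Equity: weight = 99.4/334.5 = 0.2972; cost = 10.4%.
Preferred: weight = 20.1/334.5 = 0.0601; cost = 6.9641%.
Private placement notes: weight = 215/334.5 = 0.6428; after-tax cost = 5.3% × (1 − 19.6%) = 4.2612%.
WACC = 0.2972 × 10.4000% + 0.0601 × 6.9641% + 0.6428 × 4.2612% = 6.2478%.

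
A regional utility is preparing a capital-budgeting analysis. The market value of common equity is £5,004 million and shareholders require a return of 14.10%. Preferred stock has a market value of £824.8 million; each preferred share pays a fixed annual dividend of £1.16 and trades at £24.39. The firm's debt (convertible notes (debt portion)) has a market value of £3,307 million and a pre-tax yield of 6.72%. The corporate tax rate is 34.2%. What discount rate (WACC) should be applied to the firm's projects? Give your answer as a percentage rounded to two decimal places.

Cost of preferred: Rp = 1.16 / 24.39 = 4.7560%.
Total capital V = 5004 + 824.8 + 3307 = 9135.8.
Equity: weight = 5004/9135.8 = 0.5477; cost = 14.1%.
Preferred: weight = 824.8/9135.8 = 0.0903; cost = 4.756%.
Convertible notes (debt portion): weight = 3307/9135.8 = 0.3620; after-tax cost = 6.72% × (1 − 34.2%) = 4.4218%.
WACC = 0.5477 × 14.1000% + 0.0903 × 4.7560% + 0.3620 × 4.4218% = 9.7530%.

9.75%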